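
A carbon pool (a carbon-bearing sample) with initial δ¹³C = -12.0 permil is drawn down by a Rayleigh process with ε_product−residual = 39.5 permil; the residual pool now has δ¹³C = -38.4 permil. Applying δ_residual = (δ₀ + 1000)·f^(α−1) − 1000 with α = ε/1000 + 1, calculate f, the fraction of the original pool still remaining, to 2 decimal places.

α − 1 = ε/1000 = 0.0395
(δ_res + 1000)/(δ₀ + 1000) = (-38.4 + 1000)/(-12.0 + 1000) = 961.6/988.0 = 0.973279
f = 0.973279^(1/0.0395) = exp(ln(0.973279)/0.0395) = exp(-0.02708/0.0395)
f = exp(-0.6857) = 0.5038

0.50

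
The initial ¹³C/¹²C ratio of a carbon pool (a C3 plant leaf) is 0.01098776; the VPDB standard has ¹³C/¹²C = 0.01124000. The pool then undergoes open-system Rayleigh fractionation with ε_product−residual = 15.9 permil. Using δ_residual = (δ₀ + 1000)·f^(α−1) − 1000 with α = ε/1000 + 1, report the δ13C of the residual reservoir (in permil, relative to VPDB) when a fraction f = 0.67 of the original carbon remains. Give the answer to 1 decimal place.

δ₀ = (0.01098776/0.01124000 − 1)×1000 = (0.977559 − 1)×1000 = -22.441 permil
α − 1 = ε/1000 = 0.0159
f^(α−1) = 0.67^(0.0159) = 0.993653
δ_res = (-22.441 + 1000) × 0.993653 − 1000 = 971.354 − 1000 = -28.65 permil

-28.6 permil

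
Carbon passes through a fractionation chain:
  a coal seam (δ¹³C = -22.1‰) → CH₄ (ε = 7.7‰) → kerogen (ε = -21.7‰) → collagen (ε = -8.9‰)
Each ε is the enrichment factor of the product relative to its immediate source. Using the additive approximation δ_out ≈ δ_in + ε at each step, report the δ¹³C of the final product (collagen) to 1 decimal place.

-45.0‰

step 1: δ ≈ -22.1 + (7.7) = -14.4‰
step 2: δ ≈ -14.4 + (-21.7) = -36.1‰
step 3: δ ≈ -36.1 + (-8.9) = -45.0‰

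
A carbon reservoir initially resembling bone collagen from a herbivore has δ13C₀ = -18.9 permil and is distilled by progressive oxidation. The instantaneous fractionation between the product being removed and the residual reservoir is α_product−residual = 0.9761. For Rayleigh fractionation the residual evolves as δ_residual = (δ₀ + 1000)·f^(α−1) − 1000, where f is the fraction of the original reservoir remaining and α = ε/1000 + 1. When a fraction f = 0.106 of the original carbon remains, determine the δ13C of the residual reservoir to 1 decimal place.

35.2 permil

Rayleigh residual: δ_res = (δ₀ + 1000)·f^(α−1) − 1000
α − 1 = -0.02390
f^(α−1) = 0.106^(-0.02390) = 1.055104
δ_res = (-18.9 + 1000) × 1.055104 − 1000 = 1035.162 − 1000 = 35.16 permil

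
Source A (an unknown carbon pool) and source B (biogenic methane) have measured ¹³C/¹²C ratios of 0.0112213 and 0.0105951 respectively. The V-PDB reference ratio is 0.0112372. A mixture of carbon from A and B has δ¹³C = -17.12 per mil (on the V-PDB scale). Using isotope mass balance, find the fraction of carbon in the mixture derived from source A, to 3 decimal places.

0.718

δ_A = (0.0112213/0.0112372 − 1)×1000 = (0.998585 − 1)×1000 = -1.415 per mil
δ_B = (0.0105951/0.0112372 − 1)×1000 = (0.942859 − 1)×1000 = -57.141 per mil
f_A = (δ_mix − δ_B)/(δ_A − δ_B) = (-17.12 − (-57.141))/(-1.415 − (-57.141))
f_A = 40.021 / 55.726 = 0.7182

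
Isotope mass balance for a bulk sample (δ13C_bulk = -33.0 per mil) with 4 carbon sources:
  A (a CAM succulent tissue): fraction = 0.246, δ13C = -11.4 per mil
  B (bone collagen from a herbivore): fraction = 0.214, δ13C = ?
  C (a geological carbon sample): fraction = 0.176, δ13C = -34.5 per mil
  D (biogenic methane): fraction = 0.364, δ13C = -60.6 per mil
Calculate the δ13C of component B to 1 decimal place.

Isotope mass balance: δ_bulk = Σ fᵢ·δᵢ.
-33.0 = 0.246×(-11.4) + 0.214×δ_B + 0.176×(-34.5) + 0.364×(-60.6)
0.214·δ_B = -33.0 − (-30.935) = -2.065
δ_B = -2.065 / 0.214 = -9.65 per mil

-9.7 per mil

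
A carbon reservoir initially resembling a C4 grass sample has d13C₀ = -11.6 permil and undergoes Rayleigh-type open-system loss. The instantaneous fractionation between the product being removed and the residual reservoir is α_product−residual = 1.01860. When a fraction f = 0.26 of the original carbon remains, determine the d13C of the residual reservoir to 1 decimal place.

-36.1 permil

Rayleigh residual: δ_res = (δ₀ + 1000)·f^(α−1) − 1000
α − 1 = 0.01860
f^(α−1) = 0.26^(0.01860) = 0.975256
δ_res = (-11.6 + 1000) × 0.975256 − 1000 = 963.943 − 1000 = -36.06 permil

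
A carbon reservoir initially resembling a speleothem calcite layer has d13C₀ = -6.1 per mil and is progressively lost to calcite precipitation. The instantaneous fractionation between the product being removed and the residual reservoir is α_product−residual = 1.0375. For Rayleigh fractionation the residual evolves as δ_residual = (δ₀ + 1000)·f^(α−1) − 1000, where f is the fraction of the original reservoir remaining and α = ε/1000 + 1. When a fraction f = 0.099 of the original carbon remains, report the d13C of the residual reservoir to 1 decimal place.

-88.7 per mil

Rayleigh residual: δ_res = (δ₀ + 1000)·f^(α−1) − 1000
α − 1 = 0.03750
f^(α−1) = 0.099^(0.03750) = 0.916930
δ_res = (-6.1 + 1000) × 0.916930 − 1000 = 911.337 − 1000 = -88.66 per mil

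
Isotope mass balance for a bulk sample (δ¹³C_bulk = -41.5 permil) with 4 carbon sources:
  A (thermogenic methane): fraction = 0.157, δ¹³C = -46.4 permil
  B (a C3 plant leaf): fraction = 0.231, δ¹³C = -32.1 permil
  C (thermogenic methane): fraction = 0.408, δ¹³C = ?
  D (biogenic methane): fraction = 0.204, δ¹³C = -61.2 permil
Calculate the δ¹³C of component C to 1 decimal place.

-35.1 permil

Isotope mass balance: δ_bulk = Σ fᵢ·δᵢ.
-41.5 = 0.157×(-46.4) + 0.231×(-32.1) + 0.408×δ_C + 0.204×(-61.2)
0.408·δ_C = -41.5 − (-27.185) = -14.315
δ_C = -14.315 / 0.408 = -35.09 permil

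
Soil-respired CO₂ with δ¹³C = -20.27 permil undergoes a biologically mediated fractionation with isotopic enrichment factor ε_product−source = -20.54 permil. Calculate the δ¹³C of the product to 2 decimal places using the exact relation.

-40.39 permil

To first order, δ_product ≈ δ_source + ε = -40.81 permil.
Exactly, δ_product = (δ_source + 1000)·(ε/1000 + 1) − 1000.
δ_product = (-20.27 + 1000) × (-20.54/1000 + 1) − 1000
δ_product = -40.394 permil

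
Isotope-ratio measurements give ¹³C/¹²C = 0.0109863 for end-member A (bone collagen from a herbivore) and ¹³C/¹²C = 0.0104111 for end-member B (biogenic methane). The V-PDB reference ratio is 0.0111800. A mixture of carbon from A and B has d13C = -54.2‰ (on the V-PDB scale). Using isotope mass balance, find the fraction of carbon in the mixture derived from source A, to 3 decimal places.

δ_A = (0.0109863/0.0111800 − 1)×1000 = (0.982674 − 1)×1000 = -17.326‰
δ_B = (0.0104111/0.0111800 − 1)×1000 = (0.931225 − 1)×1000 = -68.775‰
f_A = (δ_mix − δ_B)/(δ_A − δ_B) = (-54.2 − (-68.775))/(-17.326 − (-68.775))
f_A = 14.575 / 51.449 = 0.2833

0.283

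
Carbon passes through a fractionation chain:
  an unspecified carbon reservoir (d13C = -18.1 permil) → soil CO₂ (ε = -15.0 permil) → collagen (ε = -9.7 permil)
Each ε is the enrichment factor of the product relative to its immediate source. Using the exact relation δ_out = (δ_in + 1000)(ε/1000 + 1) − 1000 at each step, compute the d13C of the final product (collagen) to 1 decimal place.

step 1: δ = (-18.10 + 1000)·(-15.0/1000 + 1) − 1000 = -32.83 permil
step 2: δ = (-32.83 + 1000)·(-9.7/1000 + 1) − 1000 = -42.21 permil

-42.2 permil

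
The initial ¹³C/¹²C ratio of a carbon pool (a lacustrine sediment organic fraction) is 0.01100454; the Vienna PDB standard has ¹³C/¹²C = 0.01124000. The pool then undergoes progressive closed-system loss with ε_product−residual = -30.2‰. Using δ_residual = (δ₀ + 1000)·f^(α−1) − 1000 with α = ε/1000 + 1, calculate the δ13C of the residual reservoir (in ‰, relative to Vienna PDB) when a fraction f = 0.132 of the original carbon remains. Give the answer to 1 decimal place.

δ₀ = (0.01100454/0.01124000 − 1)×1000 = (0.979052 − 1)×1000 = -20.948‰
α − 1 = ε/1000 = -0.0302
f^(α−1) = 0.132^(-0.0302) = 1.063062
δ_res = (-20.948 + 1000) × 1.063062 − 1000 = 1040.793 − 1000 = 40.79‰

40.8‰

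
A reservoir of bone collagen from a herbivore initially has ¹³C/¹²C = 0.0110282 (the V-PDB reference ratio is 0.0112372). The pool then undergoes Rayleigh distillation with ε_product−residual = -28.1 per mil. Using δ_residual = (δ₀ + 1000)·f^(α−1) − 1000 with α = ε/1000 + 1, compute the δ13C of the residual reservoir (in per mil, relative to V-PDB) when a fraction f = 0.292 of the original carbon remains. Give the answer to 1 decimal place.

15.9 per mil

δ₀ = (0.0110282/0.0112372 − 1)×1000 = (0.981401 − 1)×1000 = -18.599 per mil
α − 1 = ε/1000 = -0.0281
f^(α−1) = 0.292^(-0.0281) = 1.035196
δ_res = (-18.599 + 1000) × 1.035196 − 1000 = 1015.943 − 1000 = 15.94 per mil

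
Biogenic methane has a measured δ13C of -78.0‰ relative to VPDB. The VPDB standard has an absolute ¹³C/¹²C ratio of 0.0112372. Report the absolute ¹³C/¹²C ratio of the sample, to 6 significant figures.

R_sample = R_standard × (δ13C/1000 + 1)
R_sample = 0.0112372 × (-78.0/1000 + 1) = 0.0112372 × 0.922000
R_sample = 0.0103607

0.0103607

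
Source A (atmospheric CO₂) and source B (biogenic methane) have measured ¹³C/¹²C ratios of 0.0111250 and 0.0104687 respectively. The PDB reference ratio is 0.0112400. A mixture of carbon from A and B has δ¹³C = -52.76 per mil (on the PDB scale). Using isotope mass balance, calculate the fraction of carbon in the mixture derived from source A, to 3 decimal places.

0.272

δ_A = (0.0111250/0.0112400 − 1)×1000 = (0.989769 − 1)×1000 = -10.231 per mil
δ_B = (0.0104687/0.0112400 − 1)×1000 = (0.931379 − 1)×1000 = -68.621 per mil
f_A = (δ_mix − δ_B)/(δ_A − δ_B) = (-52.76 − (-68.621))/(-10.231 − (-68.621))
f_A = 15.861 / 58.390 = 0.2716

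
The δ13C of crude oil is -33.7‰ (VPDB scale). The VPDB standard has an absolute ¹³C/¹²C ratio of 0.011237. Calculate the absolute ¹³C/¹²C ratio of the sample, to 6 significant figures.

0.0108583

R_sample = R_standard × (δ13C/1000 + 1)
R_sample = 0.011237 × (-33.7/1000 + 1) = 0.011237 × 0.966300
R_sample = 0.0108583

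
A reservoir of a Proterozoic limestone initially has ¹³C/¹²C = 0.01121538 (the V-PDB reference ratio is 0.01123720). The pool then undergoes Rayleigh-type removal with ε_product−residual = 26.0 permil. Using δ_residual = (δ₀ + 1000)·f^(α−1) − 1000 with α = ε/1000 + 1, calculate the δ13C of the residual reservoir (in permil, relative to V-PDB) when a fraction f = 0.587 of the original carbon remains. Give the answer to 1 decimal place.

-15.7 permil

δ₀ = (0.01121538/0.01123720 − 1)×1000 = (0.998058 − 1)×1000 = -1.942 permil
α − 1 = ε/1000 = 0.0260
f^(α−1) = 0.587^(0.0260) = 0.986244
δ_res = (-1.942 + 1000) × 0.986244 − 1000 = 984.329 − 1000 = -15.67 permil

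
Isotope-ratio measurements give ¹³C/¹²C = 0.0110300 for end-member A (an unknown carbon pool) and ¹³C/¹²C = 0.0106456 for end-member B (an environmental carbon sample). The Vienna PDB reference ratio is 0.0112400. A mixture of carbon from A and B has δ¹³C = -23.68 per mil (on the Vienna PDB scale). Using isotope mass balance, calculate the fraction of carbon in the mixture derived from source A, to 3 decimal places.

0.854

δ_A = (0.0110300/0.0112400 − 1)×1000 = (0.981317 − 1)×1000 = -18.683 per mil
δ_B = (0.0106456/0.0112400 − 1)×1000 = (0.947117 − 1)×1000 = -52.883 per mil
f_A = (δ_mix − δ_B)/(δ_A − δ_B) = (-23.68 − (-52.883))/(-18.683 − (-52.883))
f_A = 29.203 / 34.199 = 0.8539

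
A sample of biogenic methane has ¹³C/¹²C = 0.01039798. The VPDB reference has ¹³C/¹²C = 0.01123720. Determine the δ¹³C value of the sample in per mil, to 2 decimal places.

-74.68 per mil

δ¹³C = (R_sample / R_standard − 1) × 1000
R_sample / R_standard = 0.01039798 / 0.01123720 = 0.925318
δ¹³C = (0.925318 − 1) × 1000 = -74.682 per mil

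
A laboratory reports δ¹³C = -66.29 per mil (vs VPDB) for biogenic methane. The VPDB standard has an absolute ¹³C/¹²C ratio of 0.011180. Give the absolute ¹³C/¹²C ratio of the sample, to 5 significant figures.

0.010439

R_sample = R_standard × (δ¹³C/1000 + 1)
R_sample = 0.011180 × (-66.29/1000 + 1) = 0.011180 × 0.933710
R_sample = 0.0104389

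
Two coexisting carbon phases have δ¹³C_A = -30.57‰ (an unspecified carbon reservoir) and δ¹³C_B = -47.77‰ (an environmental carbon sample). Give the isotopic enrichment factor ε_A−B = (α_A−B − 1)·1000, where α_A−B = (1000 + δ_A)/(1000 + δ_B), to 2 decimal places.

α_A−B = (1000 + -30.57) / (1000 + -47.77) = 969.43 / 952.23 = 1.018063
ε_A−B = (1.018063 − 1) × 1000 = 18.063‰
(The approximation ε ≈ δ_A − δ_B would give 17.20‰.)

18.06‰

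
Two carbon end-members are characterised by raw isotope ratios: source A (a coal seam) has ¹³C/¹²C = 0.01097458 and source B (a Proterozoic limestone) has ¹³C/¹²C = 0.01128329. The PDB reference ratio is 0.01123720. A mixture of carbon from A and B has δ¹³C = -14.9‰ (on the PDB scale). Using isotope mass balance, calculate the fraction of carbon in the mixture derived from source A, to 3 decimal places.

0.692

δ_A = (0.01097458/0.01123720 − 1)×1000 = (0.976629 − 1)×1000 = -23.371‰
δ_B = (0.01128329/0.01123720 − 1)×1000 = (1.004102 − 1)×1000 = 4.102‰
f_A = (δ_mix − δ_B)/(δ_A − δ_B) = (-14.9 − (4.102))/(-23.371 − (4.102))
f_A = -19.002 / -27.472 = 0.6917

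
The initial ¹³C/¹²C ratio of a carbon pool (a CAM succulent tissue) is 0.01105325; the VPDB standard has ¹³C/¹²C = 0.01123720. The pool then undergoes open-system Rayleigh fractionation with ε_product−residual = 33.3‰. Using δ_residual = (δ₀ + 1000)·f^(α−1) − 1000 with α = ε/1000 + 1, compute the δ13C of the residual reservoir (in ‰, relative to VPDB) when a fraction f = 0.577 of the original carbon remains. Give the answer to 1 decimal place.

δ₀ = (0.01105325/0.01123720 − 1)×1000 = (0.983630 − 1)×1000 = -16.370‰
α − 1 = ε/1000 = 0.0333
f^(α−1) = 0.577^(0.0333) = 0.981855
δ_res = (-16.370 + 1000) × 0.981855 − 1000 = 965.782 − 1000 = -34.22‰

-34.2‰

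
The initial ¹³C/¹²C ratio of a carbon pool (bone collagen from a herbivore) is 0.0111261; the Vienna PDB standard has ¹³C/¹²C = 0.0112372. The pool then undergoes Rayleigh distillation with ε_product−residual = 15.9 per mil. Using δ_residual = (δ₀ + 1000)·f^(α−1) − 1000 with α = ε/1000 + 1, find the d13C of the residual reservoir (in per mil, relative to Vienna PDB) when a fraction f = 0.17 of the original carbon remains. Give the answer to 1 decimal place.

δ₀ = (0.0111261/0.0112372 − 1)×1000 = (0.990113 − 1)×1000 = -9.887 per mil
α − 1 = ε/1000 = 0.0159
f^(α−1) = 0.17^(0.0159) = 0.972219
δ_res = (-9.887 + 1000) × 0.972219 − 1000 = 962.607 − 1000 = -37.39 per mil

-37.4 per mil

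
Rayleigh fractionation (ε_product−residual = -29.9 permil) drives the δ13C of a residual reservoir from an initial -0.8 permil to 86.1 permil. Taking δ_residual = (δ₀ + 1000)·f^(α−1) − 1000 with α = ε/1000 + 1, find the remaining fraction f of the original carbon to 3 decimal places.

0.061

α − 1 = ε/1000 = -0.0299
(δ_res + 1000)/(δ₀ + 1000) = (86.1 + 1000)/(-0.8 + 1000) = 1086.1/999.2 = 1.086970
f = 1.086970^(1/-0.0299) = exp(ln(1.086970)/-0.0299) = exp(0.08339/-0.0299)
f = exp(-2.7891) = 0.0615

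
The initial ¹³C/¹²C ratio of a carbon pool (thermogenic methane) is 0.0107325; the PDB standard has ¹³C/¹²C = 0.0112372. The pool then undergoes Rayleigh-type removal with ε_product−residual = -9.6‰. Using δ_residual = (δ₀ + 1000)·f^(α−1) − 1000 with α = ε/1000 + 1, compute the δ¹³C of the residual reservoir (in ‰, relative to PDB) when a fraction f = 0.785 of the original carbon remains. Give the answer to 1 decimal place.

-42.7‰

δ₀ = (0.0107325/0.0112372 − 1)×1000 = (0.955087 − 1)×1000 = -44.913‰
α − 1 = ε/1000 = -0.0096
f^(α−1) = 0.785^(-0.0096) = 1.002327
δ_res = (-44.913 + 1000) × 1.002327 − 1000 = 957.309 − 1000 = -42.69‰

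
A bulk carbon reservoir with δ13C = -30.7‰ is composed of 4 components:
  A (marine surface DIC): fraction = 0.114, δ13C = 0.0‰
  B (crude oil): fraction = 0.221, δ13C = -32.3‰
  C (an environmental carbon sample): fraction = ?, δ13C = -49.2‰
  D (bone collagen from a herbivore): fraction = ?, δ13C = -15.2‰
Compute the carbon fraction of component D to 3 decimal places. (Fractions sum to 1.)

Let f_D and f_C be the unknown fractions; fractions sum to 1 so f_D + f_C = 0.665.
Mass balance: Σ fᵢ·δᵢ = δ_bulk ⇒ f_D·(-15.2) + f_C·(-49.2) = -30.7 − (-7.138) = -23.562
Substitute f_C = 0.665 − f_D:
f_D·(-15.2 − -49.2) = -23.562 − 0.665×(-49.2) = 9.156
f_D = 9.156 / 34.0 = 0.2693

0.269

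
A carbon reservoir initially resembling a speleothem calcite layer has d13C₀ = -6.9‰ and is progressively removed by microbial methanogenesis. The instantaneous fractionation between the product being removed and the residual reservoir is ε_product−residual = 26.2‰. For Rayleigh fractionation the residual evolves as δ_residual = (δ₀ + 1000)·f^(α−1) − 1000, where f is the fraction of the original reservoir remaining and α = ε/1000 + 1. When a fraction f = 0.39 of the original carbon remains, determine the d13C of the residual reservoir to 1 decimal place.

-31.1‰

Rayleigh residual: δ_res = (δ₀ + 1000)·f^(α−1) − 1000
α = ε/1000 + 1 = 1.02620, so α − 1 = 0.02620
f^(α−1) = 0.39^(0.02620) = 0.975632
δ_res = (-6.9 + 1000) × 0.975632 − 1000 = 968.900 − 1000 = -31.10‰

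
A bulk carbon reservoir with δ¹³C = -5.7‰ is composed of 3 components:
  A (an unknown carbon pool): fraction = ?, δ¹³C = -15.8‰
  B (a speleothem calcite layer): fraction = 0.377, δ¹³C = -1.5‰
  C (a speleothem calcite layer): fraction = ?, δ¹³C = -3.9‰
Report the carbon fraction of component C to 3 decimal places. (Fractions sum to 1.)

0.396

Let f_C and f_A be the unknown fractions; fractions sum to 1 so f_C + f_A = 0.623.
Mass balance: Σ fᵢ·δᵢ = δ_bulk ⇒ f_C·(-3.9) + f_A·(-15.8) = -5.7 − (-0.566) = -5.135
Substitute f_A = 0.623 − f_C:
f_C·(-3.9 − -15.8) = -5.135 − 0.623×(-15.8) = 4.709
f_C = 4.709 / 11.9 = 0.3957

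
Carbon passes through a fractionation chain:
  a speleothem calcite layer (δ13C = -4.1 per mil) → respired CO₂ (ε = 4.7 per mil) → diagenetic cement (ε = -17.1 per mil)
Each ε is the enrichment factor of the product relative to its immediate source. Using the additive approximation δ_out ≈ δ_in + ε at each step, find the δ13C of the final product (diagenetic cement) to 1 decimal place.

step 1: δ ≈ -4.1 + (4.7) = 0.6 per mil
step 2: δ ≈ 0.6 + (-17.1) = -16.5 per mil

-16.5 per mil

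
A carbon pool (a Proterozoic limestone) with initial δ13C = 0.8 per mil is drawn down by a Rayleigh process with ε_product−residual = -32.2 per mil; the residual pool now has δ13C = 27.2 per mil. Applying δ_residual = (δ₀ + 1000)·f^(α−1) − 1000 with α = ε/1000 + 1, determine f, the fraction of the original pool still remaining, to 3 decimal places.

0.445

α − 1 = ε/1000 = -0.0322
(δ_res + 1000)/(δ₀ + 1000) = (27.2 + 1000)/(0.8 + 1000) = 1027.2/1000.8 = 1.026379
f = 1.026379^(1/-0.0322) = exp(ln(1.026379)/-0.0322) = exp(0.02604/-0.0322)
f = exp(-0.8086) = 0.4455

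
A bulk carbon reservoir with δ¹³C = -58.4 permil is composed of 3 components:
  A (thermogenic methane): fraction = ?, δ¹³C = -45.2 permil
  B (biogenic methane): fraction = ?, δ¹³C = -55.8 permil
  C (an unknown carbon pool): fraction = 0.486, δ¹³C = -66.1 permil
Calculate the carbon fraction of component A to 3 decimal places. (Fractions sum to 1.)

Let f_A and f_B be the unknown fractions; fractions sum to 1 so f_A + f_B = 0.514.
Mass balance: Σ fᵢ·δᵢ = δ_bulk ⇒ f_A·(-45.2) + f_B·(-55.8) = -58.4 − (-32.125) = -26.275
Substitute f_B = 0.514 − f_A:
f_A·(-45.2 − -55.8) = -26.275 − 0.514×(-55.8) = 2.406
f_A = 2.406 / 10.6 = 0.2270

0.227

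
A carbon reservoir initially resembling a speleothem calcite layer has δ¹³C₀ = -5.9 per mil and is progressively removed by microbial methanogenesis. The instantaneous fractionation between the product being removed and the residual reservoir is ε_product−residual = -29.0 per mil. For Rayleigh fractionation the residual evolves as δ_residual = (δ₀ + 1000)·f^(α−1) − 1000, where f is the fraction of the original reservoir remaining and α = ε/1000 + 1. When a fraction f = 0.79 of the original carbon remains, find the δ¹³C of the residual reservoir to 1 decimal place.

0.9 per mil

Rayleigh residual: δ_res = (δ₀ + 1000)·f^(α−1) − 1000
α = ε/1000 + 1 = 0.97100, so α − 1 = -0.02900
f^(α−1) = 0.79^(-0.02900) = 1.006859
δ_res = (-5.9 + 1000) × 1.006859 − 1000 = 1000.919 − 1000 = 0.92 per mil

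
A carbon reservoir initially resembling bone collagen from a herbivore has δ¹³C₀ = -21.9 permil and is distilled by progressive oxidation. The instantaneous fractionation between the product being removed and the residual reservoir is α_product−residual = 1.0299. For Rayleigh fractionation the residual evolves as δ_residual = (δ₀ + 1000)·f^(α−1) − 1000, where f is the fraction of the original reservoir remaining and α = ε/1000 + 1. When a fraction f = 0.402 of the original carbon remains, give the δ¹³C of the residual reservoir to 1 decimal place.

-48.2 permil

Rayleigh residual: δ_res = (δ₀ + 1000)·f^(α−1) − 1000
α − 1 = 0.02990
f^(α−1) = 0.402^(0.02990) = 0.973120
δ_res = (-21.9 + 1000) × 0.973120 − 1000 = 951.809 − 1000 = -48.19 permil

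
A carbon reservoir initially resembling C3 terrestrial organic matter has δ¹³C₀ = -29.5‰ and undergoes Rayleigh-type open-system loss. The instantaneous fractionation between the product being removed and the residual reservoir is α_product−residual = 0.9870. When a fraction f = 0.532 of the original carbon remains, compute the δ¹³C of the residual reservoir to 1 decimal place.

Rayleigh residual: δ_res = (δ₀ + 1000)·f^(α−1) − 1000
α − 1 = -0.01300
f^(α−1) = 0.532^(-0.01300) = 1.008238
δ_res = (-29.5 + 1000) × 1.008238 − 1000 = 978.495 − 1000 = -21.50‰

-21.5‰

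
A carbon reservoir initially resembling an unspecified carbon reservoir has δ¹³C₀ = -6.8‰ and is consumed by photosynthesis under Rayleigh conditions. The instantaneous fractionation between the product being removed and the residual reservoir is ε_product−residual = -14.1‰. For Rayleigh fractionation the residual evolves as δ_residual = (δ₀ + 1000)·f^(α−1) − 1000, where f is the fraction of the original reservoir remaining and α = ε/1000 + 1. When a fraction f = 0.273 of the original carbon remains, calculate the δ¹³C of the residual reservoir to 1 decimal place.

11.5‰

Rayleigh residual: δ_res = (δ₀ + 1000)·f^(α−1) − 1000
α = ε/1000 + 1 = 0.98590, so α − 1 = -0.01410
f^(α−1) = 0.273^(-0.01410) = 1.018474
δ_res = (-6.8 + 1000) × 1.018474 − 1000 = 1011.549 − 1000 = 11.55‰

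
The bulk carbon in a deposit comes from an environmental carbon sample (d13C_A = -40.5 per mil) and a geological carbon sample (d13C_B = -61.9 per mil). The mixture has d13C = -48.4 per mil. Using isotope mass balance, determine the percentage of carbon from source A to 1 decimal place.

δ_mix = f_A·δ_A + (1 − f_A)·δ_B  ⇒  f_A = (δ_mix − δ_B)/(δ_A − δ_B)
f_A = (-48.4 − (-61.9)) / (-40.5 − (-61.9))
f_A = 13.5 / 21.4 = 0.6308

63.1%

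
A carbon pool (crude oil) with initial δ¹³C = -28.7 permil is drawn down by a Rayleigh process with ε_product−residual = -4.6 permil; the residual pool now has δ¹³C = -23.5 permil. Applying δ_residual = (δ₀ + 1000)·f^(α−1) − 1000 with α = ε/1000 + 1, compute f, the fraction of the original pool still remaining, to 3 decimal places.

α − 1 = ε/1000 = -0.0046
(δ_res + 1000)/(δ₀ + 1000) = (-23.5 + 1000)/(-28.7 + 1000) = 976.5/971.3 = 1.005354
f = 1.005354^(1/-0.0046) = exp(ln(1.005354)/-0.0046) = exp(0.00534/-0.0046)
f = exp(-1.1607) = 0.3133

0.313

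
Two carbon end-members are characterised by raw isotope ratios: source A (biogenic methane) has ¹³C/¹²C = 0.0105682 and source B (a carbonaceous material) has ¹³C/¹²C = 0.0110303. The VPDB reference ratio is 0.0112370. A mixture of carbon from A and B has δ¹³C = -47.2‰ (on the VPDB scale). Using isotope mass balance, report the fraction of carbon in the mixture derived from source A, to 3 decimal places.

0.700

δ_A = (0.0105682/0.0112370 − 1)×1000 = (0.940482 − 1)×1000 = -59.518‰
δ_B = (0.0110303/0.0112370 − 1)×1000 = (0.981605 − 1)×1000 = -18.395‰
f_A = (δ_mix − δ_B)/(δ_A − δ_B) = (-47.2 − (-18.395))/(-59.518 − (-18.395))
f_A = -28.805 / -41.123 = 0.7005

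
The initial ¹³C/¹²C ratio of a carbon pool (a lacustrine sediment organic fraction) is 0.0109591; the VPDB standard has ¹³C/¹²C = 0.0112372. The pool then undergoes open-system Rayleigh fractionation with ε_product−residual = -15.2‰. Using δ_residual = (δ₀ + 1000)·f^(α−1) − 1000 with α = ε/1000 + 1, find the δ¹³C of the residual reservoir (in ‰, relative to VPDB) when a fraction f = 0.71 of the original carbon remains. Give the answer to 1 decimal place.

δ₀ = (0.0109591/0.0112372 − 1)×1000 = (0.975252 − 1)×1000 = -24.748‰
α − 1 = ε/1000 = -0.0152
f^(α−1) = 0.71^(-0.0152) = 1.005219
δ_res = (-24.748 + 1000) × 1.005219 − 1000 = 980.342 − 1000 = -19.66‰

-19.7‰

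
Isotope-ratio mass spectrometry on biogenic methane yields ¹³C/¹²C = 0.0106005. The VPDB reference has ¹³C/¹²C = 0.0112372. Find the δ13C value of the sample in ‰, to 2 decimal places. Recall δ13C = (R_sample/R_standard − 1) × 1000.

δ13C = (R_sample / R_standard − 1) × 1000
R_sample / R_standard = 0.0106005 / 0.0112372 = 0.943340
δ13C = (0.943340 − 1) × 1000 = -56.660‰

-56.66‰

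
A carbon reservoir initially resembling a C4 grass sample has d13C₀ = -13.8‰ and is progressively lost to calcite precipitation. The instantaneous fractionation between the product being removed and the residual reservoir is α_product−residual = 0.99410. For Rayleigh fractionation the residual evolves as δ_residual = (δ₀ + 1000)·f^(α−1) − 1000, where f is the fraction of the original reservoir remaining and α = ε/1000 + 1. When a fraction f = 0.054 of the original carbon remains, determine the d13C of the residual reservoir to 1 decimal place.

Rayleigh residual: δ_res = (δ₀ + 1000)·f^(α−1) − 1000
α − 1 = -0.00590
f^(α−1) = 0.054^(-0.00590) = 1.017370
δ_res = (-13.8 + 1000) × 1.017370 − 1000 = 1003.330 − 1000 = 3.33‰

3.3‰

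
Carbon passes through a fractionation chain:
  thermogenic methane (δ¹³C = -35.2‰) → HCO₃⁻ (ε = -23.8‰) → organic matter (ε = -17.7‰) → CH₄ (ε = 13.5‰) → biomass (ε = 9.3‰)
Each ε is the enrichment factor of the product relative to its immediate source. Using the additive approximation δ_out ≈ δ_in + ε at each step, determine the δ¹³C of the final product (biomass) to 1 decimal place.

step 1: δ ≈ -35.2 + (-23.8) = -59.0‰
step 2: δ ≈ -59.0 + (-17.7) = -76.7‰
step 3: δ ≈ -76.7 + (13.5) = -63.2‰
step 4: δ ≈ -63.2 + (9.3) = -53.9‰

-53.9‰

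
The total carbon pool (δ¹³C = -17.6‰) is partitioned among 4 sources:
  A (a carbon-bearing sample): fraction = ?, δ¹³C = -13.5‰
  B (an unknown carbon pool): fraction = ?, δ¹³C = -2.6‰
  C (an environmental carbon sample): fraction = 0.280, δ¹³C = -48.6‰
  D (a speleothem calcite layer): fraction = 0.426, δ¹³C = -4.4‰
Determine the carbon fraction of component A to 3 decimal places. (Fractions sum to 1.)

0.124

Let f_A and f_B be the unknown fractions; fractions sum to 1 so f_A + f_B = 0.294.
Mass balance: Σ fᵢ·δᵢ = δ_bulk ⇒ f_A·(-13.5) + f_B·(-2.6) = -17.6 − (-15.482) = -2.118
Substitute f_B = 0.294 − f_A:
f_A·(-13.5 − -2.6) = -2.118 − 0.294×(-2.6) = -1.353
f_A = -1.353 / -10.9 = 0.1241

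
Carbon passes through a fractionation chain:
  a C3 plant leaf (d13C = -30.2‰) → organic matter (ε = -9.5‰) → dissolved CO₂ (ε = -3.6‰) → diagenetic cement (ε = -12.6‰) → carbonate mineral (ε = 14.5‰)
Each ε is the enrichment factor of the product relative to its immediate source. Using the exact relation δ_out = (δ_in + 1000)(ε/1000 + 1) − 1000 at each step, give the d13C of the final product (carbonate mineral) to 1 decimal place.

-41.2‰

step 1: δ = (-30.20 + 1000)·(-9.5/1000 + 1) − 1000 = -39.41‰
step 2: δ = (-39.41 + 1000)·(-3.6/1000 + 1) − 1000 = -42.87‰
step 3: δ = (-42.87 + 1000)·(-12.6/1000 + 1) − 1000 = -54.93‰
step 4: δ = (-54.93 + 1000)·(14.5/1000 + 1) − 1000 = -41.23‰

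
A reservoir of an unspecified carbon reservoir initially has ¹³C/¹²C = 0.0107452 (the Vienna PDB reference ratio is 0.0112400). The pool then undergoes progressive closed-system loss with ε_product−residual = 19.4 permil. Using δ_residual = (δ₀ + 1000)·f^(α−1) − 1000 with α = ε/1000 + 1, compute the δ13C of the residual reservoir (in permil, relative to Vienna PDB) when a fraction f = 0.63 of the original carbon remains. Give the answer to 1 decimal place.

-52.6 permil

δ₀ = (0.0107452/0.0112400 − 1)×1000 = (0.955979 − 1)×1000 = -44.021 permil
α − 1 = ε/1000 = 0.0194
f^(α−1) = 0.63^(0.0194) = 0.991077
δ_res = (-44.021 + 1000) × 0.991077 − 1000 = 947.448 − 1000 = -52.55 permil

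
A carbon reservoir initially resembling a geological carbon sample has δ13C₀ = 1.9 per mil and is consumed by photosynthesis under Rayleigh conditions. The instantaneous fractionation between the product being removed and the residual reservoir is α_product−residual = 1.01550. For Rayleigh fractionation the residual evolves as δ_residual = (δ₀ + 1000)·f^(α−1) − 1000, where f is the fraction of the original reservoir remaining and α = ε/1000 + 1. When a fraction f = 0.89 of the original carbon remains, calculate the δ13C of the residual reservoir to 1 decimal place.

Rayleigh residual: δ_res = (δ₀ + 1000)·f^(α−1) − 1000
α − 1 = 0.01550
f^(α−1) = 0.89^(0.01550) = 0.998195
δ_res = (1.9 + 1000) × 0.998195 − 1000 = 1000.092 − 1000 = 0.09 per mil

0.1 per mil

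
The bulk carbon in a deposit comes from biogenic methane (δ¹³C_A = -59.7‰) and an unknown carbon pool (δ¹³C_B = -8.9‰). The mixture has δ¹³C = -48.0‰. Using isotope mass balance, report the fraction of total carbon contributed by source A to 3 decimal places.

δ_mix = f_A·δ_A + (1 − f_A)·δ_B  ⇒  f_A = (δ_mix − δ_B)/(δ_A − δ_B)
f_A = (-48.0 − (-8.9)) / (-59.7 − (-8.9))
f_A = -39.1 / -50.8 = 0.7697

0.770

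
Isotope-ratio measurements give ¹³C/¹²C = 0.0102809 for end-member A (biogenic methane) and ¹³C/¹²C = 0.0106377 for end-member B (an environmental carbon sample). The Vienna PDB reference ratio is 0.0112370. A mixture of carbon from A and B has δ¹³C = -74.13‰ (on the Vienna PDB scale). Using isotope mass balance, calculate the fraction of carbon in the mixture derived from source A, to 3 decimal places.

δ_A = (0.0102809/0.0112370 − 1)×1000 = (0.914915 − 1)×1000 = -85.085‰
δ_B = (0.0106377/0.0112370 − 1)×1000 = (0.946667 − 1)×1000 = -53.333‰
f_A = (δ_mix − δ_B)/(δ_A − δ_B) = (-74.13 − (-53.333))/(-85.085 − (-53.333))
f_A = -20.797 / -31.752 = 0.6550

0.655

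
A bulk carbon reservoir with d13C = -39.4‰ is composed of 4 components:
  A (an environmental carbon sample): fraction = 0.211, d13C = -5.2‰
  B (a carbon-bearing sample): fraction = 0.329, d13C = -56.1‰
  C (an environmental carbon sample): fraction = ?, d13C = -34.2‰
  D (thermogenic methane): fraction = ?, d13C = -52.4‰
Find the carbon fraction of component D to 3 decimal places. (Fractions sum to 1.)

0.226

Let f_D and f_C be the unknown fractions; fractions sum to 1 so f_D + f_C = 0.460.
Mass balance: Σ fᵢ·δᵢ = δ_bulk ⇒ f_D·(-52.4) + f_C·(-34.2) = -39.4 − (-19.554) = -19.846
Substitute f_C = 0.460 − f_D:
f_D·(-52.4 − -34.2) = -19.846 − 0.460×(-34.2) = -4.114
f_D = -4.114 / -18.2 = 0.2260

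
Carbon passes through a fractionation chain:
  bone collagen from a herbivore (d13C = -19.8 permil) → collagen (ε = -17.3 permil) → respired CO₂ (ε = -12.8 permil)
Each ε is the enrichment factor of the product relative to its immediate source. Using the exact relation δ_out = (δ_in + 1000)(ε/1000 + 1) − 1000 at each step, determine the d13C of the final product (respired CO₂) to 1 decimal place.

step 1: δ = (-19.80 + 1000)·(-17.3/1000 + 1) − 1000 = -36.76 permil
step 2: δ = (-36.76 + 1000)·(-12.8/1000 + 1) − 1000 = -49.09 permil

-49.1 permil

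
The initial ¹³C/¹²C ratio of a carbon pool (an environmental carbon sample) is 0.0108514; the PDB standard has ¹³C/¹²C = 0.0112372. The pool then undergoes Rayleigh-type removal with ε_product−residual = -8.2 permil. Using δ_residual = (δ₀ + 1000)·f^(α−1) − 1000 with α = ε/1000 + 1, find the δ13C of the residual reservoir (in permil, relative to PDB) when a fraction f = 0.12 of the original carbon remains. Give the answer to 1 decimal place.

δ₀ = (0.0108514/0.0112372 − 1)×1000 = (0.965668 − 1)×1000 = -34.332 permil
α − 1 = ε/1000 = -0.0082
f^(α−1) = 0.12^(-0.0082) = 1.017538
δ_res = (-34.332 + 1000) × 1.017538 − 1000 = 982.604 − 1000 = -17.40 permil

-17.4 permil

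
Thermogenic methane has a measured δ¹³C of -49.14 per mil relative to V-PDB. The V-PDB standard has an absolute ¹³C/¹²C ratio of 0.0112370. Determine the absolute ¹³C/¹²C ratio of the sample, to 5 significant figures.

R_sample = R_standard × (δ¹³C/1000 + 1)
R_sample = 0.0112370 × (-49.14/1000 + 1) = 0.0112370 × 0.950860
R_sample = 0.0106848

0.010685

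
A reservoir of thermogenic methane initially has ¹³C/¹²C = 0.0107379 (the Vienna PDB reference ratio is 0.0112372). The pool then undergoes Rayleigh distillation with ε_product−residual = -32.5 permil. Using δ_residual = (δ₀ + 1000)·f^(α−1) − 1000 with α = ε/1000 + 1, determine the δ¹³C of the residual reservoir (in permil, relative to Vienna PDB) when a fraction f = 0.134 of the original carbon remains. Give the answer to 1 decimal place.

20.1 permil

δ₀ = (0.0107379/0.0112372 − 1)×1000 = (0.955567 − 1)×1000 = -44.433 permil
α − 1 = ε/1000 = -0.0325
f^(α−1) = 0.134^(-0.0325) = 1.067503
δ_res = (-44.433 + 1000) × 1.067503 − 1000 = 1020.071 − 1000 = 20.07 permil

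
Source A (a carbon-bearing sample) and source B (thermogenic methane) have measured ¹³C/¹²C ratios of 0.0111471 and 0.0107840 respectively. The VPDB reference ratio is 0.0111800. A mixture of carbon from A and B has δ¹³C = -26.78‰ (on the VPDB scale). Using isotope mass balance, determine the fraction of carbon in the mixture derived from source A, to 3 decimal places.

δ_A = (0.0111471/0.0111800 − 1)×1000 = (0.997057 − 1)×1000 = -2.943‰
δ_B = (0.0107840/0.0111800 − 1)×1000 = (0.964580 − 1)×1000 = -35.420‰
f_A = (δ_mix − δ_B)/(δ_A − δ_B) = (-26.78 − (-35.420))/(-2.943 − (-35.420))
f_A = 8.640 / 32.478 = 0.2660

0.266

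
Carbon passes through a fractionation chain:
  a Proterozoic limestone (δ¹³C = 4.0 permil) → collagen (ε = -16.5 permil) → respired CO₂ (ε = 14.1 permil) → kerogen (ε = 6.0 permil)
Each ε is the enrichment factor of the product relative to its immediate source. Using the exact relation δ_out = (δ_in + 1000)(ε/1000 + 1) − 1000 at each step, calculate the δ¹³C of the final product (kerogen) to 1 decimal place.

7.4 permil

step 1: δ = (4.00 + 1000)·(-16.5/1000 + 1) − 1000 = -12.57 permil
step 2: δ = (-12.57 + 1000)·(14.1/1000 + 1) − 1000 = 1.36 permil
step 3: δ = (1.36 + 1000)·(6.0/1000 + 1) − 1000 = 7.36 permil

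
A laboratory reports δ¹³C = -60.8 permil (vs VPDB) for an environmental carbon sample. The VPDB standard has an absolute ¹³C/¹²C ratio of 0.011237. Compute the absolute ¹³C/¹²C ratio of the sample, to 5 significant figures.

R_sample = R_standard × (δ¹³C/1000 + 1)
R_sample = 0.011237 × (-60.8/1000 + 1) = 0.011237 × 0.939200
R_sample = 0.0105538

0.010554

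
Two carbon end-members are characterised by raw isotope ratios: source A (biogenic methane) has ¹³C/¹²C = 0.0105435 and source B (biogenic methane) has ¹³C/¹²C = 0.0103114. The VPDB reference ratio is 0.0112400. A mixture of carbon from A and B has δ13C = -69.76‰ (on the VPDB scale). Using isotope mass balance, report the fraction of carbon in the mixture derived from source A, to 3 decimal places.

0.623

δ_A = (0.0105435/0.0112400 − 1)×1000 = (0.938034 − 1)×1000 = -61.966‰
δ_B = (0.0103114/0.0112400 − 1)×1000 = (0.917384 − 1)×1000 = -82.616‰
f_A = (δ_mix − δ_B)/(δ_A − δ_B) = (-69.76 − (-82.616))/(-61.966 − (-82.616))
f_A = 12.856 / 20.649 = 0.6226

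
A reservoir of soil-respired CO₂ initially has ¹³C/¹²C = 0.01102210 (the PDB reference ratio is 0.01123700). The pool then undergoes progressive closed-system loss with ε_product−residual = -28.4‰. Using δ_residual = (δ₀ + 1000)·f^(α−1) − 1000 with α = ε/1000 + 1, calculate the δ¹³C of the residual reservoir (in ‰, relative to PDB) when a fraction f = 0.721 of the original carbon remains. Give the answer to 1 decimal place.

δ₀ = (0.01102210/0.01123700 − 1)×1000 = (0.980876 − 1)×1000 = -19.124‰
α − 1 = ε/1000 = -0.0284
f^(α−1) = 0.721^(-0.0284) = 1.009333
δ_res = (-19.124 + 1000) × 1.009333 − 1000 = 990.031 − 1000 = -9.97‰

-10.0‰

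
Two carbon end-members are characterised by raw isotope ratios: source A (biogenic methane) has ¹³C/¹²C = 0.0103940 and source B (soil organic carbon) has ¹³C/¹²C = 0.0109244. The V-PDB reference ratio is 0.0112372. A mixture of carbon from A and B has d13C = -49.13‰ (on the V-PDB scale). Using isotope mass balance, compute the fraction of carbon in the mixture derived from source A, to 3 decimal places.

δ_A = (0.0103940/0.0112372 − 1)×1000 = (0.924964 − 1)×1000 = -75.036‰
δ_B = (0.0109244/0.0112372 − 1)×1000 = (0.972164 − 1)×1000 = -27.836‰
f_A = (δ_mix − δ_B)/(δ_A − δ_B) = (-49.13 − (-27.836))/(-75.036 − (-27.836))
f_A = -21.294 / -47.200 = 0.4511

0.451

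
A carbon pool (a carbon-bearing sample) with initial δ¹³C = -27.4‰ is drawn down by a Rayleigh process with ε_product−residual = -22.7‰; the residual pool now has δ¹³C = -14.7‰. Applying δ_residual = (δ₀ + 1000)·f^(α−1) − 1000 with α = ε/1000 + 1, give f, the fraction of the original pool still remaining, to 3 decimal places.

0.565

α − 1 = ε/1000 = -0.0227
(δ_res + 1000)/(δ₀ + 1000) = (-14.7 + 1000)/(-27.4 + 1000) = 985.3/972.6 = 1.013058
f = 1.013058^(1/-0.0227) = exp(ln(1.013058)/-0.0227) = exp(0.01297/-0.0227)
f = exp(-0.5715) = 0.5647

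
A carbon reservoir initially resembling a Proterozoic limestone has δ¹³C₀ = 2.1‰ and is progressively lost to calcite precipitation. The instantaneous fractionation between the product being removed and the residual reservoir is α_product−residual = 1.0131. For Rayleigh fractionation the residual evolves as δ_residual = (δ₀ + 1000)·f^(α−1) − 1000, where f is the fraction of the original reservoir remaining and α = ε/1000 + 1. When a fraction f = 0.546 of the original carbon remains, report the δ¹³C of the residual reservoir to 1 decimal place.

-5.8‰

Rayleigh residual: δ_res = (δ₀ + 1000)·f^(α−1) − 1000
α − 1 = 0.01310
f^(α−1) = 0.546^(0.01310) = 0.992104
δ_res = (2.1 + 1000) × 0.992104 − 1000 = 994.187 − 1000 = -5.81‰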